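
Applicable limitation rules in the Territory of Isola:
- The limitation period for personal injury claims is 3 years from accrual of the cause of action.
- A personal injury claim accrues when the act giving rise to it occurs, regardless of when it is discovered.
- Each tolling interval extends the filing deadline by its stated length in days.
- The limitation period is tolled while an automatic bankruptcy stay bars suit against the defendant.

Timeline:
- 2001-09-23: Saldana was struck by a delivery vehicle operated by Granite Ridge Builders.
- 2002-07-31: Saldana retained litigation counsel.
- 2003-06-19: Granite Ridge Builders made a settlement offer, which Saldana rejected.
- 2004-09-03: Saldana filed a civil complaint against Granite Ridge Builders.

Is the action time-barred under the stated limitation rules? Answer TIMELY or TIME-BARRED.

The claim accrued on 2001-09-23, when the wrongful act occurred.
3 years from 2001-09-23 is 2004-09-23.
Nothing else in the chronology tolls or restarts the period.
The 2004-09-03 filing precedes the 2004-09-23 deadline; the claim is timely.

TIMELY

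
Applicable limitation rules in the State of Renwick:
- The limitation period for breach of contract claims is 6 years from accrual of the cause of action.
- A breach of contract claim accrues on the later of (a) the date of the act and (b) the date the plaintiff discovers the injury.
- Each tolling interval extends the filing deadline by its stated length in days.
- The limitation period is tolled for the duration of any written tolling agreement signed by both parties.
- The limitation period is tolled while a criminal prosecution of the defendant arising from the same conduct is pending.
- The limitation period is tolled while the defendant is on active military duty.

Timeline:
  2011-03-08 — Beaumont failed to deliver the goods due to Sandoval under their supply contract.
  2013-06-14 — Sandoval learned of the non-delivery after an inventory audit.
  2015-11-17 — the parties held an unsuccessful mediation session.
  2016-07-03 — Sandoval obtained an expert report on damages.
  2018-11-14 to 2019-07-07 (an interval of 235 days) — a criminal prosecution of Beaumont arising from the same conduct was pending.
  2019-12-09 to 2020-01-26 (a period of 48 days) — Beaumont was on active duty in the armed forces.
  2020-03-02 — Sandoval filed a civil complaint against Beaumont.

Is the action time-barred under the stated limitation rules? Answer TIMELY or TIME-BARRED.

TIMELY

Taking the later of the act (2011-03-08) and discovery (2013-06-14), the claim accrued on 2013-06-14.
Adding the 6 years base period to 2013-06-14 gives a deadline of 2019-06-14, before any tolling.
Because the pending criminal prosecution ran from 2018-11-14 to 2019-07-07, the deadline is extended by 235 days to 2020-02-04.
The defendant's active military service from 2019-12-09 to 2020-01-26 tolled the period for 48 days, extending the deadline to 2020-03-23.
The other events in the timeline have no effect on the limitation period under the stated rules.
The 2020-03-02 filing precedes the 2020-03-23 deadline; the claim is timely.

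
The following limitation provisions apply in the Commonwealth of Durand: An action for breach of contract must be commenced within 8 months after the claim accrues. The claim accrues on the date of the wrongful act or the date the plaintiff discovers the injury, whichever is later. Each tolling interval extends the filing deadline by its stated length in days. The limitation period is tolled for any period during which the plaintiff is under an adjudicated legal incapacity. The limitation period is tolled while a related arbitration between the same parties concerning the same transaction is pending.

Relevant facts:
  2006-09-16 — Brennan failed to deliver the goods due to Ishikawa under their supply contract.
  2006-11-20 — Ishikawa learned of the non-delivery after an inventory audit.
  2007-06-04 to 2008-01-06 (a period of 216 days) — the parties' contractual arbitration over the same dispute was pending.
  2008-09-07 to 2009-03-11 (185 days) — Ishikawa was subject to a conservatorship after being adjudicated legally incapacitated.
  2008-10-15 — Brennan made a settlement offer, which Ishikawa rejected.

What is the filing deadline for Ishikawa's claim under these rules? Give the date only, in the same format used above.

The claim accrued on 2006-11-20 — the later of the 2006-09-16 act and the 2006-11-20 discovery.
Adding the 8 months base period to 2006-11-20 gives a deadline of 2007-07-20, before any tolling.
The pending related arbitration from 2007-06-04 to 2008-01-06 tolled the period for 216 days, extending the deadline to 2008-02-21.
The plaintiff's legal incapacity starting 2008-09-07 came too late — the period had run on 2008-02-21 — and so does not extend the deadline.
Nothing else in the chronology tolls or restarts the period.

2008-02-21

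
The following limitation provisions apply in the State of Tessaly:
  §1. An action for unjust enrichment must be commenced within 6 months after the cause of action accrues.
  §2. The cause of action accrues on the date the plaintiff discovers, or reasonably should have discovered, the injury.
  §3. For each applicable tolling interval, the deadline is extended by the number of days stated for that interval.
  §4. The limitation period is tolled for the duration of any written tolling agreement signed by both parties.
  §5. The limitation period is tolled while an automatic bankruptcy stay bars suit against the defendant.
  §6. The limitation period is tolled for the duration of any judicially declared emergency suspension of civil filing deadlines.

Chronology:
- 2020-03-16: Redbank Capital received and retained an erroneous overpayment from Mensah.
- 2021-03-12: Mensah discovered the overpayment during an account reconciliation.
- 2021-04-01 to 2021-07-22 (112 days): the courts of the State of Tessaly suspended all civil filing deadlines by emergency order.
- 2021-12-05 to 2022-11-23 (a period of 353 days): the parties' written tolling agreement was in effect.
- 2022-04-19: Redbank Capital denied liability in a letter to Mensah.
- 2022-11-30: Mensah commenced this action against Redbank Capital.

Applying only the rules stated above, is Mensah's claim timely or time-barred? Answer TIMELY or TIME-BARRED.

The claim did not accrue until Mensah discovered the injury on 2021-03-12; the 2020-03-16 act date does not start the clock under the stated rule.
6 months from 2021-03-12 is 2021-09-12.
The emergency suspension of filing deadlines from 2021-04-01 to 2021-07-22 tolled the period for 112 days, extending the deadline to 2022-01-02.
Because the written tolling agreement ran from 2021-12-05 to 2022-11-23, the deadline is extended by 353 days to 2022-12-21.
The other events in the timeline have no effect on the limitation period under the stated rules.
Filing on 2022-11-30 beat the 2022-12-21 deadline — the action is timely.

TIMELY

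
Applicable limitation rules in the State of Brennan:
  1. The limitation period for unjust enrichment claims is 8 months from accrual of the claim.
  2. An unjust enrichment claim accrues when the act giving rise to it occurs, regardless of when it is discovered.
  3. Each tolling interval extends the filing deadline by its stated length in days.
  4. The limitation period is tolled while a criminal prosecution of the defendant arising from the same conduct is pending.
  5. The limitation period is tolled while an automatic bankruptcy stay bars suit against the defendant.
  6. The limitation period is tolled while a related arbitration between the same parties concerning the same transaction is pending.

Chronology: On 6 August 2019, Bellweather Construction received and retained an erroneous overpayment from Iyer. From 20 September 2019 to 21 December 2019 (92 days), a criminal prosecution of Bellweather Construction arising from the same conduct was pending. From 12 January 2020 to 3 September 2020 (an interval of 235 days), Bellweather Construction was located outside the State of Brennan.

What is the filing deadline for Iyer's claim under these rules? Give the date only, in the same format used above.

7 July 2020

The claim accrued on 6 August 2019, the date of the act.
8 months from 6 August 2019 is 6 April 2020.
The pending criminal prosecution from 20 September 2019 to 21 December 2019 tolled the period for 92 days, extending the deadline to 7 July 2020.
The defendant's absence from the jurisdiction from 12 January 2020 to 3 September 2020 does not toll the period, because no stated rule makes the defendant's absence a tolling event.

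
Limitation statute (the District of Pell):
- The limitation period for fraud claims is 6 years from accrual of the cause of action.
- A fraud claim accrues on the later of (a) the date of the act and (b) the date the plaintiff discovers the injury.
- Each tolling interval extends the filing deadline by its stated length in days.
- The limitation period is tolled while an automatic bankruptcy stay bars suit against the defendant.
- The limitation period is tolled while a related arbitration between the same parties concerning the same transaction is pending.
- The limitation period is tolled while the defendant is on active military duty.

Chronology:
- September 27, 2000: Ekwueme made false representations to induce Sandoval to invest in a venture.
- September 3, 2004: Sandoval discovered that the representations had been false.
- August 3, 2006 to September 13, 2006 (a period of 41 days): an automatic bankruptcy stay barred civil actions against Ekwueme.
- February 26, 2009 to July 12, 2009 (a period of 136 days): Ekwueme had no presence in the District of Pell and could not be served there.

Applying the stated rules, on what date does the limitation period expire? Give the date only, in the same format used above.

Taking the later of the act (September 27, 2000) and discovery (September 3, 2004), the claim accrued on September 3, 2004.
Adding the 6 years base period to September 3, 2004 gives a deadline of September 3, 2010, before any tolling.
Because the automatic bankruptcy stay ran from August 3, 2006 to September 13, 2006, the deadline is extended by 41 days to October 14, 2010.
The defendant's absence from the jurisdiction from February 26, 2009 to July 12, 2009 does not toll the period, because no stated rule makes the defendant's absence a tolling event.

October 14, 2010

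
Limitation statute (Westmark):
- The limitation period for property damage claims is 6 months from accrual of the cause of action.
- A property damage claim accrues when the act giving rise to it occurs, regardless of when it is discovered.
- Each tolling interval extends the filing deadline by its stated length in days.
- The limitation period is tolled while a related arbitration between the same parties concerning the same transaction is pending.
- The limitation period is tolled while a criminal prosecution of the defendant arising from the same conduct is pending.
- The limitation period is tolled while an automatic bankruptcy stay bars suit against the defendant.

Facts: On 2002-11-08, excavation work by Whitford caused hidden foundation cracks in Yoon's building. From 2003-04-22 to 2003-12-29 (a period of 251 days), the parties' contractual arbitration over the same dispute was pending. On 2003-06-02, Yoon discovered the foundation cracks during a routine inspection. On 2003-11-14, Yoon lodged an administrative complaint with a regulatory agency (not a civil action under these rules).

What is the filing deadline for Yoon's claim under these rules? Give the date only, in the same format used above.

2004-01-14

Because the rule ties accrual to occurrence, the claim accrued on 2002-11-08, not on the 2003-06-02 discovery date.
6 months from 2002-11-08 is 2003-05-08.
The pending related arbitration from 2003-04-22 to 2003-12-29 tolled the period for 251 days, extending the deadline to 2004-01-14.
None of the other events listed affects the running of the period under the stated rules.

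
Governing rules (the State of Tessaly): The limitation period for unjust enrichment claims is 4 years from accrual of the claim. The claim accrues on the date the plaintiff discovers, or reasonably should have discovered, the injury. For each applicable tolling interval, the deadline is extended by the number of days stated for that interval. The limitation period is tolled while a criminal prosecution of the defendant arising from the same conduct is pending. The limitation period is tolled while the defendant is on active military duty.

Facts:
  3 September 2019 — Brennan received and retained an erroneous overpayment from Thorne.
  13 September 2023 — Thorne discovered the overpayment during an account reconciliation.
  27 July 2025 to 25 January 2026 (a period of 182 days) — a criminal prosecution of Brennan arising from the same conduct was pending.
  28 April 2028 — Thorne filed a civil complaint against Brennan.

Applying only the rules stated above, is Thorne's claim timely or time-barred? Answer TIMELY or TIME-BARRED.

TIME-BARRED

Accrual is tied to discovery, so the period began on 13 September 2023 rather than on 3 September 2019 when the act occurred.
Adding the 4 years base period to 13 September 2023 gives a deadline of 13 September 2027, before any tolling.
The period was tolled for 182 days by the pending criminal prosecution (27 July 2025 to 25 January 2026), pushing the deadline to 13 March 2028.
Thorne filed on 28 April 2028, after the 13 March 2028 deadline, so the action is time-barred.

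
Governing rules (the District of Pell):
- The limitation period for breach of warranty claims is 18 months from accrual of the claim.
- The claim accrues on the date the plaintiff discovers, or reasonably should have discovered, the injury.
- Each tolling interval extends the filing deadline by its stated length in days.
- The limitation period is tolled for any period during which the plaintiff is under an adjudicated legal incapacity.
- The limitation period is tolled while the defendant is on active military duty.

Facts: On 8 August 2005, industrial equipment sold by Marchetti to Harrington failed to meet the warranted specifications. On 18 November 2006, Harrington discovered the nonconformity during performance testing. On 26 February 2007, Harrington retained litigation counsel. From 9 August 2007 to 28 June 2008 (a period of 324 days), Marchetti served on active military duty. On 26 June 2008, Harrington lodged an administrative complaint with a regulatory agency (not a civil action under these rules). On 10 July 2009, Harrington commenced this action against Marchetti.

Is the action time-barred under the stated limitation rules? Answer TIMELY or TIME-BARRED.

TIME-BARRED

The claim did not accrue until Harrington discovered the injury on 18 November 2006; the 8 August 2005 act date does not start the clock under the stated rule.
18 months from 18 November 2006 is 18 May 2008.
The defendant's active military service from 9 August 2007 to 28 June 2008 tolled the period for 324 days, extending the deadline to 7 April 2009.
Nothing else in the chronology tolls or restarts the period.
The 10 July 2009 filing falls after the 7 April 2009 deadline; the claim is time-barred.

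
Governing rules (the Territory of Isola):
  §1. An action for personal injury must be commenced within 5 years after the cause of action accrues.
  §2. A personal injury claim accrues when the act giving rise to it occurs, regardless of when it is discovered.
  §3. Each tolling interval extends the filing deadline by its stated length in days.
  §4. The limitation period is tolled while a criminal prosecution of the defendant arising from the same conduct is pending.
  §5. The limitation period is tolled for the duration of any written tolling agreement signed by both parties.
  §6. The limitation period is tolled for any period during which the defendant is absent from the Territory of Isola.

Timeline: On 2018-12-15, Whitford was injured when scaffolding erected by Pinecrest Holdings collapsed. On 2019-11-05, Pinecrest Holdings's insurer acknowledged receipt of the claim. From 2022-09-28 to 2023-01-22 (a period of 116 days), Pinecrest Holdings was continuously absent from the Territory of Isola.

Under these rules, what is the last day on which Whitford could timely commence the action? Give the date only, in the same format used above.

2024-04-09

The cause of action accrued on 2018-12-15, the date of the act.
Adding the 5 years base period to 2018-12-15 gives a deadline of 2023-12-15, before any tolling.
The defendant's absence from the jurisdiction from 2022-09-28 to 2023-01-22 tolled the period for 116 days, extending the deadline to 2024-04-09.
None of the other events listed affects the running of the period under the stated rules.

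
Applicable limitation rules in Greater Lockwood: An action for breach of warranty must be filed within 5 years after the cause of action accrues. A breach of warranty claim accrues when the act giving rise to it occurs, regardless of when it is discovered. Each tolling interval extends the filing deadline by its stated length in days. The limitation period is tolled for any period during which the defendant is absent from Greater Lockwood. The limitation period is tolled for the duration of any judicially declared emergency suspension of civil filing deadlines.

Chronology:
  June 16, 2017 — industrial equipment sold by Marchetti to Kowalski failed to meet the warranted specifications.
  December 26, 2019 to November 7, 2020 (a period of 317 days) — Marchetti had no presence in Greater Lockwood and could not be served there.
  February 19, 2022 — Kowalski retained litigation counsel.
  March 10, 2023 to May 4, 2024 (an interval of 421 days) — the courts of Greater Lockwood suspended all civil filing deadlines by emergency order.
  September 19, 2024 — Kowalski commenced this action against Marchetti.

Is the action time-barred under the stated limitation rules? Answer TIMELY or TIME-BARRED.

TIME-BARRED

The cause of action accrued on June 16, 2017, the date of the act.
Adding the 5 years base period to June 16, 2017 gives a deadline of June 16, 2022, before any tolling.
The period was tolled for 317 days by the defendant's absence from the jurisdiction (December 26, 2019 to November 7, 2020), pushing the deadline to April 29, 2023.
The period was tolled for 421 days by the emergency suspension of filing deadlines (March 10, 2023 to May 4, 2024), pushing the deadline to June 23, 2024.
Nothing else in the chronology tolls or restarts the period.
Kowalski filed on September 19, 2024, after the June 23, 2024 deadline, so the action is time-barred.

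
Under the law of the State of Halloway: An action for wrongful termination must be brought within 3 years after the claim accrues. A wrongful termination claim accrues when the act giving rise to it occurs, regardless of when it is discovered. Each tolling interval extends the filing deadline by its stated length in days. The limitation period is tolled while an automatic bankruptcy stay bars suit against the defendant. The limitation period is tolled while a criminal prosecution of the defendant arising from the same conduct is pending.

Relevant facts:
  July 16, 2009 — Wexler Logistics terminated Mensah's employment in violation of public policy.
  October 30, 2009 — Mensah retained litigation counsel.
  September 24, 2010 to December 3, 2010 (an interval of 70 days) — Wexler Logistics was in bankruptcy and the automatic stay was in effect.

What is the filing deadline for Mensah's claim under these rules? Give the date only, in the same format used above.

September 24, 2012

The claim accrued on July 16, 2009, the date of the act.
The untolled deadline — 3 years after July 16, 2009 — is July 16, 2012.
The period was tolled for 70 days by the automatic bankruptcy stay (September 24, 2010 to December 3, 2010), pushing the deadline to September 24, 2012.
Nothing else in the chronology tolls or restarts the period.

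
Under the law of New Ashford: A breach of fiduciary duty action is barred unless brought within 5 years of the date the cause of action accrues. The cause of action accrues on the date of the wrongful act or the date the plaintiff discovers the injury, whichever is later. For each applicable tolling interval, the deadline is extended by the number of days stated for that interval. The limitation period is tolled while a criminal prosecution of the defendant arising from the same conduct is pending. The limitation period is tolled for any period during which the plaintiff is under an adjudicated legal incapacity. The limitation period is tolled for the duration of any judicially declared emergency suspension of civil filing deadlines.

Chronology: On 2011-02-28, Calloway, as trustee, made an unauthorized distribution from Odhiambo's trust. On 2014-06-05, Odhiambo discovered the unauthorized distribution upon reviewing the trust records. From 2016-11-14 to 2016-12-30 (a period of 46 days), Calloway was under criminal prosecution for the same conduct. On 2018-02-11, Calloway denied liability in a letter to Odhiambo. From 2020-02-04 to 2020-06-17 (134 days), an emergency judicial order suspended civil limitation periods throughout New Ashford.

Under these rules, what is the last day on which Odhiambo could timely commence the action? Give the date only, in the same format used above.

Taking the later of the act (2011-02-28) and discovery (2014-06-05), the claim accrued on 2014-06-05.
Adding the 5 years base period to 2014-06-05 gives a deadline of 2019-06-05, before any tolling.
The pending criminal prosecution from 2016-11-14 to 2016-12-30 tolled the period for 46 days, extending the deadline to 2019-07-21.
By the time the emergency suspension of filing deadlines began on 2020-02-04, the limitation period had already expired on 2019-07-21; that interval cannot revive it.
Nothing else in the chronology tolls or restarts the period.

2019-07-21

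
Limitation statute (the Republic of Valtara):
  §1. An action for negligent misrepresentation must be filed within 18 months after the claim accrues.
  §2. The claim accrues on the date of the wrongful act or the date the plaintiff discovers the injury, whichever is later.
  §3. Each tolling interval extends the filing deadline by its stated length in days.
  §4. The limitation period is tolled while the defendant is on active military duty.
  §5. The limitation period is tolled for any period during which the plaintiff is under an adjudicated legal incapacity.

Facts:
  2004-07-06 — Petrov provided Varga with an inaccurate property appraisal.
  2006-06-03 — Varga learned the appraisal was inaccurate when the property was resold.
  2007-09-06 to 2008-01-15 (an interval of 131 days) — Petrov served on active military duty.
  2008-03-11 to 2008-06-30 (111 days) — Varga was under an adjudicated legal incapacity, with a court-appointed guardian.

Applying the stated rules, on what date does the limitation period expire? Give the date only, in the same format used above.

2008-08-01

Because discovery on 2006-06-03 post-dates the 2004-07-06 act, accrual under the later-of rule falls on 2006-06-03.
The untolled deadline — 18 months after 2006-06-03 — is 2007-12-03.
Because the defendant's active military service ran from 2007-09-06 to 2008-01-15, the deadline is extended by 131 days to 2008-04-12.
Because the plaintiff's legal incapacity ran from 2008-03-11 to 2008-06-30, the deadline is extended by 111 days to 2008-08-01.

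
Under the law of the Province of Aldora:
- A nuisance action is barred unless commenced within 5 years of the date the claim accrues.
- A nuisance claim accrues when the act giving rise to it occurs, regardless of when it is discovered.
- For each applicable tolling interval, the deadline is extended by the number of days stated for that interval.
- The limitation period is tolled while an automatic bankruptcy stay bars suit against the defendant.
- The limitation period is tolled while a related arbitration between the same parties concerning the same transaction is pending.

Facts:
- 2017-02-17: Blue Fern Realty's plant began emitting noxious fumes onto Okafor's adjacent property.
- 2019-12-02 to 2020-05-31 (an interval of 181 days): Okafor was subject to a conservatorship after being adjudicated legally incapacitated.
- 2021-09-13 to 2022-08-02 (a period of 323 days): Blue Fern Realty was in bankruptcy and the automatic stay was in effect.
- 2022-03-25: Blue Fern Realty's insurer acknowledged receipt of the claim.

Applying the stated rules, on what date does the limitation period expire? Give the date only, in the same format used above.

The claim accrued on 2017-02-17, when the wrongful act occurred.
The untolled deadline — 5 years after 2017-02-17 — is 2022-02-17.
The period was tolled for 323 days by the automatic bankruptcy stay (2021-09-13 to 2022-08-02), pushing the deadline to 2023-01-06.
Although the plaintiff's incapacity ran from 2019-12-02 to 2020-05-31, the stated rules do not make that a tolling event, so it is disregarded.
None of the other events listed affects the running of the period under the stated rules.

2023-01-06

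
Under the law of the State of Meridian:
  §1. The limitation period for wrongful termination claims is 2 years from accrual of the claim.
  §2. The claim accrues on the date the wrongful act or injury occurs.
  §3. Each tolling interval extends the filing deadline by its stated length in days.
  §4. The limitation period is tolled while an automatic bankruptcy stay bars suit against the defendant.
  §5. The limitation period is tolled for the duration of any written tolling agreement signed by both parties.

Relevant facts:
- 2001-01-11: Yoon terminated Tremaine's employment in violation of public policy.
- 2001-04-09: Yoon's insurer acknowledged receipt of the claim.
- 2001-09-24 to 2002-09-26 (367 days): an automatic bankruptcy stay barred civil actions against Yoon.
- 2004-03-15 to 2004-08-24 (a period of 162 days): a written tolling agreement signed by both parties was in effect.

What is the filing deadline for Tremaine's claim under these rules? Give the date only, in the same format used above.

The limitation period began to run on 2001-01-11.
2 years from 2001-01-11 is 2003-01-11.
The period was tolled for 367 days by the automatic bankruptcy stay (2001-09-24 to 2002-09-26), pushing the deadline to 2004-01-13.
By the time the written tolling agreement began on 2004-03-15, the limitation period had already expired on 2004-01-13; that interval cannot revive it.
None of the other events listed affects the running of the period under the stated rules.

2004-01-13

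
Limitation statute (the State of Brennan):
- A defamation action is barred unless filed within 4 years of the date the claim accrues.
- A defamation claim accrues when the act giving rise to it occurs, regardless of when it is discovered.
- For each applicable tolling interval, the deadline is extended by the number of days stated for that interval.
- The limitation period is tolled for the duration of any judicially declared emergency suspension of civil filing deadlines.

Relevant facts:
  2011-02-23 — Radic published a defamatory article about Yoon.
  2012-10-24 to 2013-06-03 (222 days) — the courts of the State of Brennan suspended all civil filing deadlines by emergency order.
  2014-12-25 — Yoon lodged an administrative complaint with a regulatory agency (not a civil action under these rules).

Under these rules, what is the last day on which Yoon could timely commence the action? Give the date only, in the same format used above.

The claim accrued on 2011-02-23, the date of the act.
4 years from 2011-02-23 is 2015-02-23.
Because the emergency suspension of filing deadlines ran from 2012-10-24 to 2013-06-03, the deadline is extended by 222 days to 2015-10-03.
None of the other events listed affects the running of the period under the stated rules.

2015-10-03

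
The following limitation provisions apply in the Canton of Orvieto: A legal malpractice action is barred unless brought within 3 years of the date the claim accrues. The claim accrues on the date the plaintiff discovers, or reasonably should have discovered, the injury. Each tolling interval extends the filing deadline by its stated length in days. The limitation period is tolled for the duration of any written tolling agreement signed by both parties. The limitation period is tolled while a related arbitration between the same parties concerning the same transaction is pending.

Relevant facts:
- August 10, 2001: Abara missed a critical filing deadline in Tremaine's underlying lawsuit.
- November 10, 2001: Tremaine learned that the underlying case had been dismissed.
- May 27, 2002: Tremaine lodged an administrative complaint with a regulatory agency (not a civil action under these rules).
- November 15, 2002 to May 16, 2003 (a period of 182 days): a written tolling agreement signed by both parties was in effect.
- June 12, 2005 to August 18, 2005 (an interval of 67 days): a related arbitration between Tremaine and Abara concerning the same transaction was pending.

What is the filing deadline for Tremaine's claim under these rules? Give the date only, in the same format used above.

The claim did not accrue until Tremaine discovered the injury on November 10, 2001; the August 10, 2001 act date does not start the clock under the stated rule.
Adding the 3 years base period to November 10, 2001 gives a deadline of November 10, 2004, before any tolling.
Because the written tolling agreement ran from November 15, 2002 to May 16, 2003, the deadline is extended by 182 days to May 11, 2005.
The pending related arbitration starting June 12, 2005 came too late — the period had run on May 11, 2005 — and so does not extend the deadline.
The other events in the timeline have no effect on the limitation period under the stated rules.

May 11, 2005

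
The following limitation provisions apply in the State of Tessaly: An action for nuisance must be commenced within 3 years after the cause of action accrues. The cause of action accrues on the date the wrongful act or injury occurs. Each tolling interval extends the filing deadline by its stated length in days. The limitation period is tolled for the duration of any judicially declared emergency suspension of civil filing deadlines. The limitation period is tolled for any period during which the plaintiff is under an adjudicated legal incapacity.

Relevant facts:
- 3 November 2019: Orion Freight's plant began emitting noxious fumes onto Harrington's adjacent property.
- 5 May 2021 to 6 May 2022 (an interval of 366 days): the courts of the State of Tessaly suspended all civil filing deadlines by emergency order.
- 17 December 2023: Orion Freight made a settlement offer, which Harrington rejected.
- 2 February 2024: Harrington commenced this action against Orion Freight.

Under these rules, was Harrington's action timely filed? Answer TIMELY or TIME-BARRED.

TIME-BARRED

The limitation period began to run on 3 November 2019.
The untolled deadline — 3 years after 3 November 2019 — is 3 November 2022.
The period was tolled for 366 days by the emergency suspension of filing deadlines (5 May 2021 to 6 May 2022), pushing the deadline to 4 November 2023.
The other events in the timeline have no effect on the limitation period under the stated rules.
The 2 February 2024 filing falls after the 4 November 2023 deadline; the claim is time-barred.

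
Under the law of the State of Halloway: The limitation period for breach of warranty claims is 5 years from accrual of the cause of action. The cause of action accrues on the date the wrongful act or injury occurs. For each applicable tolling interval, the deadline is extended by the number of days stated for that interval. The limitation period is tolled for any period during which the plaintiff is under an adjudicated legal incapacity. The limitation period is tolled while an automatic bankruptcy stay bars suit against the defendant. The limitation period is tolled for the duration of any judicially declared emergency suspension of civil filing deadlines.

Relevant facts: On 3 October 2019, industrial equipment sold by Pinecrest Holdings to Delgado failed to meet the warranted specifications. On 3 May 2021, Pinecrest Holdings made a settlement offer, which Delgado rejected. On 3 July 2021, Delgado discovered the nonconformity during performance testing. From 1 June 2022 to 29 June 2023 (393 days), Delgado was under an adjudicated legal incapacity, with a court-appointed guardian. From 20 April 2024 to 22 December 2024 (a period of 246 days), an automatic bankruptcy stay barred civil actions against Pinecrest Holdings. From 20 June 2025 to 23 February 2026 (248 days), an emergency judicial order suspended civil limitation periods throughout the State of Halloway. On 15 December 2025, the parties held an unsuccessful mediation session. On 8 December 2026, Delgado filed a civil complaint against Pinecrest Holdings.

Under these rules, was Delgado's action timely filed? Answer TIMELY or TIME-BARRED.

The claim accrued on 3 October 2019, when the wrongful act occurred; under the stated occurrence rule the 3 July 2021 discovery does not delay accrual.
5 years from 3 October 2019 is 3 October 2024.
Because the plaintiff's legal incapacity ran from 1 June 2022 to 29 June 2023, the deadline is extended by 393 days to 31 October 2025.
The period was tolled for 246 days by the automatic bankruptcy stay (20 April 2024 to 22 December 2024), pushing the deadline to 4 July 2026.
Because the emergency suspension of filing deadlines ran from 20 June 2025 to 23 February 2026, the deadline is extended by 248 days to 9 March 2027.
Nothing else in the chronology tolls or restarts the period.
Delgado filed on 8 December 2026, before the 9 March 2027 deadline, so the action is timely.

TIMELY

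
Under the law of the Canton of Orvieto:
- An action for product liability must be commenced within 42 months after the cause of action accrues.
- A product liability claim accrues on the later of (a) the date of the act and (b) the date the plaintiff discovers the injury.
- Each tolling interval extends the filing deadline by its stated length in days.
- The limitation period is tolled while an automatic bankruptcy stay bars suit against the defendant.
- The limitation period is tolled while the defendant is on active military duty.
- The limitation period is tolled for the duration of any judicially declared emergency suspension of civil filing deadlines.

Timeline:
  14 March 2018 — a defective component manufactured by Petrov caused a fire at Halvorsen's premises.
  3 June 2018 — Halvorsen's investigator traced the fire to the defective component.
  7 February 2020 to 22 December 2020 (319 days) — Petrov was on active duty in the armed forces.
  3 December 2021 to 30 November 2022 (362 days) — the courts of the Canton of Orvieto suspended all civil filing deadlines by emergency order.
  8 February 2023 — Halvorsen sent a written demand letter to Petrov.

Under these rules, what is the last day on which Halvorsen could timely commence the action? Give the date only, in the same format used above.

15 October 2023

Because discovery on 3 June 2018 post-dates the 14 March 2018 act, accrual under the later-of rule falls on 3 June 2018.
The untolled deadline — 42 months after 3 June 2018 — is 3 December 2021.
Because the defendant's active military service ran from 7 February 2020 to 22 December 2020, the deadline is extended by 319 days to 18 October 2022.
The period was tolled for 362 days by the emergency suspension of filing deadlines (3 December 2021 to 30 November 2022), pushing the deadline to 15 October 2023.
The other events in the timeline have no effect on the limitation period under the stated rules.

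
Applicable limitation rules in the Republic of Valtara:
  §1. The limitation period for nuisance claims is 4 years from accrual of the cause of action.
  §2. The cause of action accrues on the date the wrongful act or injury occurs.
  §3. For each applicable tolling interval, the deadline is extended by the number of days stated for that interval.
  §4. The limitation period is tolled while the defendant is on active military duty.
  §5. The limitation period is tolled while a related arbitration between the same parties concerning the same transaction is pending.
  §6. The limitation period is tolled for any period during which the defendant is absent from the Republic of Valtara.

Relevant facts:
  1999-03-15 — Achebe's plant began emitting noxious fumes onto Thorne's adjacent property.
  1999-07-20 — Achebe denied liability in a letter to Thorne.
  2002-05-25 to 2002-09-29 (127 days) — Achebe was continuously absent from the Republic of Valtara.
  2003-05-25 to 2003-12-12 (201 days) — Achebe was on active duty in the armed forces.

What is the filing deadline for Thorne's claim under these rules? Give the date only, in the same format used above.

The limitation period began to run on 1999-03-15.
4 years from 1999-03-15 is 2003-03-15.
Because the defendant's absence from the jurisdiction ran from 2002-05-25 to 2002-09-29, the deadline is extended by 127 days to 2003-07-20.
The period was tolled for 201 days by the defendant's active military service (2003-05-25 to 2003-12-12), pushing the deadline to 2004-02-06.
Nothing else in the chronology tolls or restarts the period.

2004-02-06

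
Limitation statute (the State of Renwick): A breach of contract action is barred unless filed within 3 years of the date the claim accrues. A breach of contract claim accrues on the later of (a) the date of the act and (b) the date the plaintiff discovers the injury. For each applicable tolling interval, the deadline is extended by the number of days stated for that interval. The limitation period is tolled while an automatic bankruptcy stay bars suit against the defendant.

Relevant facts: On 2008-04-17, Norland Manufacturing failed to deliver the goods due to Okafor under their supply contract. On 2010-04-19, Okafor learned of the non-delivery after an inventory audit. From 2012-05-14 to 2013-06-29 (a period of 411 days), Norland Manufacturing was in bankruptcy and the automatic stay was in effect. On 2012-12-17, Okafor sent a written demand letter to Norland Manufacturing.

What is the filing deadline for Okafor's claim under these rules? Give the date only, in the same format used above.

Taking the later of the act (2008-04-17) and discovery (2010-04-19), the claim accrued on 2010-04-19.
Adding the 3 years base period to 2010-04-19 gives a deadline of 2013-04-19, before any tolling.
The period was tolled for 411 days by the automatic bankruptcy stay (2012-05-14 to 2013-06-29), pushing the deadline to 2014-06-04.
The other events in the timeline have no effect on the limitation period under the stated rules.

2014-06-04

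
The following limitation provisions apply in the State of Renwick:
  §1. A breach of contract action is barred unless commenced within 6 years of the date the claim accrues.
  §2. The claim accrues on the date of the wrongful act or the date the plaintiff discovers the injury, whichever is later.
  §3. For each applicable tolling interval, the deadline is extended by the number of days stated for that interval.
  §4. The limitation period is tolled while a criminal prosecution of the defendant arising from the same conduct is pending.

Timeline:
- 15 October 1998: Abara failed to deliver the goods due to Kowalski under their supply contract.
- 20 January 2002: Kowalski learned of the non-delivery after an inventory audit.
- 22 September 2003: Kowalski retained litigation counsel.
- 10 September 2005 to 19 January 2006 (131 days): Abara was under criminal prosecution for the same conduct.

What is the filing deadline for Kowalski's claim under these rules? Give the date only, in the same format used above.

Taking the later of the act (15 October 1998) and discovery (20 January 2002), the claim accrued on 20 January 2002.
The untolled deadline — 6 years after 20 January 2002 — is 20 January 2008.
The period was tolled for 131 days by the pending criminal prosecution (10 September 2005 to 19 January 2006), pushing the deadline to 30 May 2008.
Nothing else in the chronology tolls or restarts the period.

30 May 2008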